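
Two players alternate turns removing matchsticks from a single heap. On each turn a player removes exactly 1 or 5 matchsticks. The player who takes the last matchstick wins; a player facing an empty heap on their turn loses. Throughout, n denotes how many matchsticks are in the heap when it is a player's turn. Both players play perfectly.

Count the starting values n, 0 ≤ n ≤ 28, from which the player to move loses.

15

Build the W/L table. Terminal = L. A non-terminal position is W if it has a move to some L; otherwise it is L.
n=0: no move → L
n=1: →0(L), so W
n=2: →1(W) only, which is W, so L
n=3: →2(L), so W
n=4: →3(W) only, which is W, so L
n=5: →4(L), so W
n=6: →5(W), 1(W) — all W, so L
n=7: →6(L), so W
n=8: →7(W), 3(W) — all W, so L
n=9: →8(L), so W
n=10: →9(W), 5(W) — all W, so L
n=11: →10(L), so W
n=12: →11(W), 7(W) — all W, so L
n=13: →12(L), so W
n=14: →13(W), 9(W) — all W, so L
n=15: →14(L), so W
n=16: →15(W), 11(W) — all W, so L
n=17: →16(L), so W
n=18: →17(W), 13(W) — all W, so L
n=19: →18(L), so W
n=20: →19(W), 15(W) — all W, so L
n=21: →20(L), so W
n=22: →21(W), 17(W) — all W, so L
n=23: →22(L), so W
n=24: →23(W), 19(W) — all W, so L
n=25: →24(L), so W
n=26: →25(W), 21(W) — all W, so L
n=27: →26(L), so W
n=28: →27(W), 23(W) — all W, so L
L entries with 0 ≤ n ≤ 28: n = 0, 2, 4, 6, 8, 10, 12, 14, 16, 18, 20, 22, 24, 26, 28; that makes 15.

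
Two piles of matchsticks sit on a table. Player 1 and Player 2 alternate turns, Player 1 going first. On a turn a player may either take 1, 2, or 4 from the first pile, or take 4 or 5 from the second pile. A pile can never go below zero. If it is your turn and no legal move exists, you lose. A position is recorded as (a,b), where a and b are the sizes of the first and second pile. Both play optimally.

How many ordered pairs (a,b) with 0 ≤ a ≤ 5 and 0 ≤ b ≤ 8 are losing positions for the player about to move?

Positions with no move are L. A position that does have a move is losing for the player to move precisely when every available move leads to a winning position for the opponent. Fill in the labels:
Every move lowers a or b (never raises either), so fill the grid row by row in increasing a, and left to right within a row: each cell's successors are then already labelled.
      b=0  b=1  b=2  b=3  b=4  b=5  b=6  b=7  b=8
a=0:    L    L    L    L    W    W    W    W    W
a=1:    W    W    W    W    L    L    L    L    W
a=2:    W    W    W    W    W    W    W    W    L
a=3:    L    L    L    L    W    W    W    W    W
a=4:    W    W    W    W    L    L    L    L    W
a=5:    W    W    W    W    W    W    W    W    L
Cells with no legal move (terminal, hence L): (0,0), (0,1), (0,2), (0,3).
The remaining L cells, each justified by listing all of its moves:
(1,4): moves to (0,4)(W), (1,0)(W); every one is W ⇒ L
(1,5): moves to (0,5)(W), (1,1)(W), (1,0)(W); every one is W ⇒ L
(1,6): moves to (0,6)(W), (1,2)(W), (1,1)(W); every one is W ⇒ L
(1,7): moves to (0,7)(W), (1,3)(W), (1,2)(W); every one is W ⇒ L
(2,8): moves to (1,8)(W), (0,8)(W), (2,4)(W), (2,3)(W); every one is W ⇒ L
(3,0): moves to (2,0)(W), (1,0)(W); every one is W ⇒ L
(3,1): moves to (2,1)(W), (1,1)(W); every one is W ⇒ L
(3,2): moves to (2,2)(W), (1,2)(W); every one is W ⇒ L
(3,3): moves to (2,3)(W), (1,3)(W); every one is W ⇒ L
(4,4): moves to (3,4)(W), (2,4)(W), (0,4)(W), (4,0)(W); every one is W ⇒ L
(4,5): moves to (3,5)(W), (2,5)(W), (0,5)(W), (4,1)(W), (4,0)(W); every one is W ⇒ L
(4,6): moves to (3,6)(W), (2,6)(W), (0,6)(W), (4,2)(W), (4,1)(W); every one is W ⇒ L
(4,7): moves to (3,7)(W), (2,7)(W), (0,7)(W), (4,3)(W), (4,2)(W); every one is W ⇒ L
(5,8): moves to (4,8)(W), (3,8)(W), (1,8)(W), (5,4)(W), (5,3)(W); every one is W ⇒ L
Every other cell has at least one move into one of the L cells above, so it is W.
L cells per row: a=0: 4, a=1: 4, a=2: 1, a=3: 4, a=4: 4, a=5: 1; total 18.

18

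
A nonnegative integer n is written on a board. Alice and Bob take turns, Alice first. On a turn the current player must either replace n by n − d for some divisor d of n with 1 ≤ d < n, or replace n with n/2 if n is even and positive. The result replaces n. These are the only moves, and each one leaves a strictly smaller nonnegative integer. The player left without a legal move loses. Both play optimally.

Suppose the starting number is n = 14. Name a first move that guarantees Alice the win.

Use the standard recursion: the mover loses at a terminal position; elsewhere, the mover wins exactly when some move hands the opponent an L position.
n=0: no move → L
n=1: no move → L
n=2: reaches L-position 1 → W
n=3: only reaches 2(W), which is W → L
n=4: reaches L-position 3 → W
n=5: only reaches 4(W), which is W → L
n=6: reaches L-position 3 → W
n=7: only reaches 6(W), which is W → L
n=8: reaches L-position 7 → W
n=9: only reaches 6(W), 8(W), all W → L
n=10: reaches L-position 5 → W
n=11: only reaches 10(W), which is W → L
n=12: reaches L-position 9 → W
n=13: only reaches 12(W), which is W → L
n=14: reaches L-position 7 → W
From 14, the L positions reachable in one move are: 7, 13. Any move reaching one of these is winning.

Move to 7.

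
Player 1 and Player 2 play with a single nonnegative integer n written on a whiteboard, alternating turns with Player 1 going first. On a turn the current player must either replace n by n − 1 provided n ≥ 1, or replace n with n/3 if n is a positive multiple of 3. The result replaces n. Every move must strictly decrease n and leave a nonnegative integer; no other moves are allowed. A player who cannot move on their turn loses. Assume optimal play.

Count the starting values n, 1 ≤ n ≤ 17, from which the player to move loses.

Label each position W (a win for the player to move) or L (a loss). A position with no legal move is L; any other position is W exactly when some move reaches an L, and L when every move reaches a W.
n=0: no move → L
n=1: can move to 0, which is L ⇒ W
n=2: the only move is to 1(W), a W ⇒ L
n=3: can move to 2, which is L ⇒ W
n=4: the only move is to 3(W), a W ⇒ L
n=5: can move to 4, which is L ⇒ W
n=6: can move to 2, which is L ⇒ W
n=7: the only move is to 6(W), a W ⇒ L
n=8: can move to 7, which is L ⇒ W
n=9: moves to 3(W), 8(W); every one is W ⇒ L
n=10: can move to 9, which is L ⇒ W
n=11: the only move is to 10(W), a W ⇒ L
n=12: can move to 4, which is L ⇒ W
n=13: the only move is to 12(W), a W ⇒ L
n=14: can move to 13, which is L ⇒ W
n=15: moves to 5(W), 14(W); every one is W ⇒ L
n=16: can move to 15, which is L ⇒ W
n=17: the only move is to 16(W), a W ⇒ L
L entries with 1 ≤ n ≤ 17 (n=0 is outside the asked range and is not counted): n = 2, 4, 7, 9, 11, 13, 15, 17; that makes 8.

8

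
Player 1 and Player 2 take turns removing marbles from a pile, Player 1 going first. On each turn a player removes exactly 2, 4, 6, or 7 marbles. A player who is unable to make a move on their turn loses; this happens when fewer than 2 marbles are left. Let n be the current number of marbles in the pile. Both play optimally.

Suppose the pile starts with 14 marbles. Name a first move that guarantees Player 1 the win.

Remove 4, leaving 10.

Work bottom-up. With no move the player to move loses. Otherwise the position is W if at least one move leads to an L position for the opponent, and L if every move leads to a W.
n=0: no move → L
n=1: no move → L
n=2: →0(L), so W
n=3: →1(L), so W
n=4: →0(L), so W
n=5: →1(L), so W
n=6: →0(L), so W
n=7: →1(L), so W
n=8: →1(L), so W
n=9: →7(W), 5(W), 3(W), 2(W) — all W, so L
n=10: →8(W), 6(W), 4(W), 3(W) — all W, so L
n=11: →9(L), so W
n=12: →10(L), so W
n=13: →9(L), so W
n=14: →10(L), so W
From 14, the L positions reachable in one move are: 10.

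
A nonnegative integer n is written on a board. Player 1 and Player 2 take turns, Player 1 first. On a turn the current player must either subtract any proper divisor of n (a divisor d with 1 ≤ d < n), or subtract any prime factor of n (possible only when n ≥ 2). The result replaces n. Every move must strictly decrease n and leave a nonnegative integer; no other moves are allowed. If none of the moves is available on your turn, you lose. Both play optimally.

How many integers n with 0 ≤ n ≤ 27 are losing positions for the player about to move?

7

Work bottom-up. With no move the player to move loses. Otherwise the position is W if at least one move leads to an L position for the opponent, and L if every move leads to a W.
n=0: no move → L
n=1: no move → L
n=2: W (go to 0, an L position)
n=3: W (go to 0, an L position)
n=4: L (options 2(W), 3(W) are all W)
n=5: W (go to 0, an L position)
n=6: W (go to 4, an L position)
n=7: W (go to 0, an L position)
n=8: W (go to 4, an L position)
n=9: L (options 6(W), 8(W) are all W)
n=10: W (go to 9, an L position)
n=11: W (go to 0, an L position)
n=12: W (go to 9, an L position)
n=13: W (go to 0, an L position)
n=14: L (options 7(W), 12(W), 13(W) are all W)
n=15: W (go to 14, an L position)
n=16: W (go to 14, an L position)
n=17: W (go to 0, an L position)
n=18: W (go to 9, an L position)
n=19: W (go to 0, an L position)
n=20: L (options 10(W), 15(W), 16(W), 18(W), 19(W) are all W)
n=21: W (go to 14, an L position)
n=22: W (go to 20, an L position)
n=23: W (go to 0, an L position)
n=24: W (go to 20, an L position)
n=25: W (go to 20, an L position)
n=26: L (options 13(W), 24(W), 25(W) are all W)
n=27: W (go to 26, an L position)
L entries with 0 ≤ n ≤ 27: n = 0, 1, 4, 9, 14, 20, 26; that makes 7.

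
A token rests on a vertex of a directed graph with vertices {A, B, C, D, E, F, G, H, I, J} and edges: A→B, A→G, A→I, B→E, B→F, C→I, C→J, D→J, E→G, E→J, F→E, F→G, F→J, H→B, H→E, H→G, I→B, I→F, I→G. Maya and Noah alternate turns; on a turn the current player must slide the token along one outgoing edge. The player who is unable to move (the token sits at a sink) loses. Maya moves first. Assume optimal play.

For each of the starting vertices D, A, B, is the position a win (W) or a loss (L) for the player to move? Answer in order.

Label each position W (a win for the player to move) or L (a loss). A position with no legal move is L; any other position is W exactly when some move reaches an L, and L when every move reaches a W.
Every edge goes from a vertex to one that appears earlier in the order J, G, E, F, B, I, H, A, D, C, so processing vertices in that order labels each vertex after all of its successors.
J: no outgoing edge → L
G: no outgoing edge → L
E: W (go to G, an L position)
F: W (go to G, an L position)
B: L (options F(W), E(W) are all W)
I: W (go to B, an L position)
H: W (go to B, an L position)
A: W (go to B, an L position)
D: W (go to J, an L position)
C: W (go to J, an L position)

D: W, A: W, B: L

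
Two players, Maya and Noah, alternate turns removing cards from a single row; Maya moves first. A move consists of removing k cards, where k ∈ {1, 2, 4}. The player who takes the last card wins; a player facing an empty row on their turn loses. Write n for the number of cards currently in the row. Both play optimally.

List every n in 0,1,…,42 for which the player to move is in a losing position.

Label each position W (a win for the player to move) or L (a loss). A position with no legal move is L; any other position is W exactly when some move reaches an L, and L when every move reaches a W.
n=0: no move → L
n=1: can move to 0, which is L ⇒ W
n=2: can move to 0, which is L ⇒ W
n=3: moves to 2(W), 1(W); every one is W ⇒ L
n=4: can move to 3, which is L ⇒ W
n=5: can move to 3, which is L ⇒ W
n=6: moves to 5(W), 4(W), 2(W); every one is W ⇒ L
n=7: can move to 6, which is L ⇒ W
n=8: can move to 6, which is L ⇒ W
n=9: moves to 8(W), 7(W), 5(W); every one is W ⇒ L
n=10: can move to 9, which is L ⇒ W
n=11: can move to 9, which is L ⇒ W
n=12: moves to 11(W), 10(W), 8(W); every one is W ⇒ L
n=13: can move to 12, which is L ⇒ W
n=14: can move to 12, which is L ⇒ W
n=15: moves to 14(W), 13(W), 11(W); every one is W ⇒ L
n=16: can move to 15, which is L ⇒ W
n=17: can move to 15, which is L ⇒ W
n=18: moves to 17(W), 16(W), 14(W); every one is W ⇒ L
n=19: can move to 18, which is L ⇒ W
n=20: can move to 18, which is L ⇒ W
n=21: moves to 20(W), 19(W), 17(W); every one is W ⇒ L
n=22: can move to 21, which is L ⇒ W
n=23: can move to 21, which is L ⇒ W
n=24: moves to 23(W), 22(W), 20(W); every one is W ⇒ L
n=25: can move to 24, which is L ⇒ W
n=26: can move to 24, which is L ⇒ W
n=27: moves to 26(W), 25(W), 23(W); every one is W ⇒ L
n=28: can move to 27, which is L ⇒ W
n=29: can move to 27, which is L ⇒ W
n=30: moves to 29(W), 28(W), 26(W); every one is W ⇒ L
n=31: can move to 30, which is L ⇒ W
n=32: can move to 30, which is L ⇒ W
n=33: moves to 32(W), 31(W), 29(W); every one is W ⇒ L
n=34: can move to 33, which is L ⇒ W
n=35: can move to 33, which is L ⇒ W
n=36: moves to 35(W), 34(W), 32(W); every one is W ⇒ L
n=37: can move to 36, which is L ⇒ W
n=38: can move to 36, which is L ⇒ W
n=39: moves to 38(W), 37(W), 35(W); every one is W ⇒ L
n=40: can move to 39, which is L ⇒ W
n=41: can move to 39, which is L ⇒ W
n=42: moves to 41(W), 40(W), 38(W); every one is W ⇒ L
Reading off the rows marked L gives the requested list; there are 15 such values of n.

0, 3, 6, 9, 12, 15, 18, 21, 24, 27, 30, 33, 36, 39, 42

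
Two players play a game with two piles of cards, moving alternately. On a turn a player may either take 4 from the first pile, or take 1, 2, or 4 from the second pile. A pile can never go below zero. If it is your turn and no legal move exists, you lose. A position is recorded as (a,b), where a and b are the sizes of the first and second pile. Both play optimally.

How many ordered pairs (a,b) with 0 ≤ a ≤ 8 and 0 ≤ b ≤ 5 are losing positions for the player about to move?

Build the W/L table. Terminal = L. A non-terminal position is W if it has a move to some L; otherwise it is L.
Every move lowers a or b (never raises either), so fill the grid row by row in increasing a, and left to right within a row: each cell's successors are then already labelled.
      b=0  b=1  b=2  b=3  b=4  b=5
a=0:    L    W    W    L    W    W
a=1:    L    W    W    L    W    W
a=2:    L    W    W    L    W    W
a=3:    L    W    W    L    W    W
a=4:    W    L    W    W    L    W
a=5:    W    L    W    W    L    W
a=6:    W    L    W    W    L    W
a=7:    W    L    W    W    L    W
a=8:    L    W    W    L    W    W
Cells with no legal move (terminal, hence L): (0,0), (1,0), (2,0), (3,0).
The remaining L cells, each justified by listing all of its moves:
(0,3): L (options (0,2)(W), (0,1)(W) are all W)
(1,3): L (options (1,2)(W), (1,1)(W) are all W)
(2,3): L (options (2,2)(W), (2,1)(W) are all W)
(3,3): L (options (3,2)(W), (3,1)(W) are all W)
(4,1): L (options (0,1)(W), (4,0)(W) are all W)
(4,4): L (options (0,4)(W), (4,3)(W), (4,2)(W), (4,0)(W) are all W)
(5,1): L (options (1,1)(W), (5,0)(W) are all W)
(5,4): L (options (1,4)(W), (5,3)(W), (5,2)(W), (5,0)(W) are all W)
(6,1): L (options (2,1)(W), (6,0)(W) are all W)
(6,4): L (options (2,4)(W), (6,3)(W), (6,2)(W), (6,0)(W) are all W)
(7,1): L (options (3,1)(W), (7,0)(W) are all W)
(7,4): L (options (3,4)(W), (7,3)(W), (7,2)(W), (7,0)(W) are all W)
(8,0): L (sole option (4,0)(W) is W)
(8,3): L (options (4,3)(W), (8,2)(W), (8,1)(W) are all W)
Every other cell has at least one move into one of the L cells above, so it is W.
L cells per row: a=0: 2, a=1: 2, a=2: 2, a=3: 2, a=4: 2, a=5: 2, a=6: 2, a=7: 2, a=8: 2; total 18.

18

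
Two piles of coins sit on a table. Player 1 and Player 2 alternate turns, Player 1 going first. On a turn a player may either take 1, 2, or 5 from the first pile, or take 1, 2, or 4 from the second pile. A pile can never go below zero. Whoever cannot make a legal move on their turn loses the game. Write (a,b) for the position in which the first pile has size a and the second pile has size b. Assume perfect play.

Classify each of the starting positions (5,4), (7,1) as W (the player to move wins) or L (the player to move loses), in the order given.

Classify positions by backward induction: terminal positions (no move available) are L. From any other position, the mover wins iff some move reaches an L.
No move ever increases a pile, so every position that can arise here has a ≤ 7 and b ≤ 4; it is enough to label the cells with 0 ≤ a ≤ 7 and 0 ≤ b ≤ 4.
Every move lowers a or b (never raises either), so fill the grid row by row in increasing a, and left to right within a row: each cell's successors are then already labelled.
      b=0  b=1  b=2  b=3  b=4
a=0:    L    W    W    L    W
a=1:    W    L    W    W    L
a=2:    W    W    L    W    W
a=3:    L    W    W    L    W
a=4:    W    L    W    W    L
a=5:    W    W    L    W    W
a=6:    L    W    W    L    W
a=7:    W    L    W    W    L
Cells with no legal move (terminal, hence L): (0,0).
The remaining L cells, each justified by listing all of its moves:
(0,3): moves to (0,2)(W), (0,1)(W); every one is W ⇒ L
(1,1): moves to (0,1)(W), (1,0)(W); every one is W ⇒ L
(1,4): moves to (0,4)(W), (1,3)(W), (1,2)(W), (1,0)(W); every one is W ⇒ L
(2,2): moves to (1,2)(W), (0,2)(W), (2,1)(W), (2,0)(W); every one is W ⇒ L
(3,0): moves to (2,0)(W), (1,0)(W); every one is W ⇒ L
(3,3): moves to (2,3)(W), (1,3)(W), (3,2)(W), (3,1)(W); every one is W ⇒ L
(4,1): moves to (3,1)(W), (2,1)(W), (4,0)(W); every one is W ⇒ L
(4,4): moves to (3,4)(W), (2,4)(W), (4,3)(W), (4,2)(W), (4,0)(W); every one is W ⇒ L
(5,2): moves to (4,2)(W), (3,2)(W), (0,2)(W), (5,1)(W), (5,0)(W); every one is W ⇒ L
(6,0): moves to (5,0)(W), (4,0)(W), (1,0)(W); every one is W ⇒ L
(6,3): moves to (5,3)(W), (4,3)(W), (1,3)(W), (6,2)(W), (6,1)(W); every one is W ⇒ L
(7,1): moves to (6,1)(W), (5,1)(W), (2,1)(W), (7,0)(W); every one is W ⇒ L
(7,4): moves to (6,4)(W), (5,4)(W), (2,4)(W), (7,3)(W), (7,2)(W), (7,0)(W); every one is W ⇒ L
Every other cell has at least one move into one of the L cells above, so it is W.
(5,4): the move to (4,4) reaches an L cell, so W
(7,1): one of the L cells justified above, so L

(5,4): W, (7,1): L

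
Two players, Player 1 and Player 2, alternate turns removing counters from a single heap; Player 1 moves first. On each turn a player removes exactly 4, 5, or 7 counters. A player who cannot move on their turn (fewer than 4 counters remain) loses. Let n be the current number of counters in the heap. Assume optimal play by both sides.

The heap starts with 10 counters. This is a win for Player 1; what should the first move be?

Remove 7, leaving 3.

Build the W/L table. Terminal = L. A non-terminal position is W if it has a move to some L; otherwise it is L.
n=0: no move → L
n=1: no move → L
n=2: no move → L
n=3: no move → L
n=4: can move to 0, which is L ⇒ W
n=5: can move to 1, which is L ⇒ W
n=6: can move to 2, which is L ⇒ W
n=7: can move to 3, which is L ⇒ W
n=8: can move to 3, which is L ⇒ W
n=9: can move to 2, which is L ⇒ W
n=10: can move to 3, which is L ⇒ W
From 10, the L positions reachable in one move are: 3.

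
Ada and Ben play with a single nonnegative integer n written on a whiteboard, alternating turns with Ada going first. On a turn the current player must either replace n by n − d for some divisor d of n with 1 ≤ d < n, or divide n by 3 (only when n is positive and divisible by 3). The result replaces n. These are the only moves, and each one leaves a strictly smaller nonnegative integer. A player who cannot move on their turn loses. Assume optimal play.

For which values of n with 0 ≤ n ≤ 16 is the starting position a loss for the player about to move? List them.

Build the W/L table. Terminal = L. A non-terminal position is W if it has a move to some L; otherwise it is L.
n=0: no move → L
n=1: no move → L
n=2: W (go to 1, an L position)
n=3: W (go to 1, an L position)
n=4: L (options 2(W), 3(W) are all W)
n=5: W (go to 4, an L position)
n=6: W (go to 4, an L position)
n=7: L (sole option 6(W) is W)
n=8: W (go to 4, an L position)
n=9: L (options 3(W), 6(W), 8(W) are all W)
n=10: W (go to 9, an L position)
n=11: L (sole option 10(W) is W)
n=12: W (go to 4, an L position)
n=13: L (sole option 12(W) is W)
n=14: W (go to 7, an L position)
n=15: L (options 5(W), 10(W), 12(W), 14(W) are all W)
n=16: W (go to 15, an L position)
The losing starting values of n are exactly the entries labelled L in this table (8 of them).

0, 1, 4, 7, 9, 11, 13, 15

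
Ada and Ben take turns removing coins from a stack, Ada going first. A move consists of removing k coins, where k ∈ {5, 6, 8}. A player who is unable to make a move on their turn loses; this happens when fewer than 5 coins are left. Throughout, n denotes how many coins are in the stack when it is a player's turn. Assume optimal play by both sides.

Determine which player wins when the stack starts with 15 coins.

Work bottom-up. With no move the player to move loses. Otherwise the position is W if at least one move leads to an L position for the opponent, and L if every move leads to a W.
n=0: no move → L
n=1: no move → L
n=2: no move → L
n=3: no move → L
n=4: no move → L
n=5: →0(L), so W
n=6: →1(L), so W
n=7: →2(L), so W
n=8: →3(L), so W
n=9: →4(L), so W
n=10: →4(L), so W
n=11: →3(L), so W
n=12: →4(L), so W
n=13: →8(W), 7(W), 5(W) — all W, so L
n=14: →9(W), 8(W), 6(W) — all W, so L
n=15: →10(W), 9(W), 7(W) — all W, so L
The starting position 15 is L: whatever Ada does, the opponent receives a W position.

Ben wins.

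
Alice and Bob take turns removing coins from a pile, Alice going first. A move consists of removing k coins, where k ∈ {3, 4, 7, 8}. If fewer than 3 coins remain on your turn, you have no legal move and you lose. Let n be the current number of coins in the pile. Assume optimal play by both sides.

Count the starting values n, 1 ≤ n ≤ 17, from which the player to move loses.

5

Classify positions by backward induction: terminal positions (no move available) are L. From any other position, the mover wins iff some move reaches an L.
n=0: no move → L
n=1: no move → L
n=2: no move → L
n=3: →0(L), so W
n=4: →1(L), so W
n=5: →2(L), so W
n=6: →2(L), so W
n=7: →0(L), so W
n=8: →1(L), so W
n=9: →2(L), so W
n=10: →2(L), so W
n=11: →8(W), 7(W), 4(W), 3(W) — all W, so L
n=12: →9(W), 8(W), 5(W), 4(W) — all W, so L
n=13: →10(W), 9(W), 6(W), 5(W) — all W, so L
n=14: →11(L), so W
n=15: →12(L), so W
n=16: →13(L), so W
n=17: →13(L), so W
L entries with 1 ≤ n ≤ 17 (n=0 is outside the asked range and is not counted): n = 1, 2, 11, 12, 13; that makes 5.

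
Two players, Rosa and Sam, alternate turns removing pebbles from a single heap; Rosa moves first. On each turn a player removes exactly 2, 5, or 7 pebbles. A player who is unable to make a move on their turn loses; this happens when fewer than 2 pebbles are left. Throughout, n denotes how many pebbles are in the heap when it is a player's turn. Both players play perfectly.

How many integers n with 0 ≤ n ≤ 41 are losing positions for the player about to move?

12

Work bottom-up. With no move the player to move loses. Otherwise the position is W if at least one move leads to an L position for the opponent, and L if every move leads to a W.
n=0: no move → L
n=1: no move → L
n=2: W (go to 0, an L position)
n=3: W (go to 1, an L position)
n=4: L (sole option 2(W) is W)
n=5: W (go to 0, an L position)
n=6: W (go to 4, an L position)
n=7: W (go to 0, an L position)
n=8: W (go to 1, an L position)
n=9: W (go to 4, an L position)
n=10: L (options 8(W), 5(W), 3(W) are all W)
n=11: W (go to 4, an L position)
n=12: W (go to 10, an L position)
n=13: L (options 11(W), 8(W), 6(W) are all W)
n=14: L (options 12(W), 9(W), 7(W) are all W)
n=15: W (go to 13, an L position)
n=16: W (go to 14, an L position)
n=17: W (go to 10, an L position)
n=18: W (go to 13, an L position)
n=19: W (go to 14, an L position)
n=20: W (go to 13, an L position)
n=21: W (go to 14, an L position)
n=22: L (options 20(W), 17(W), 15(W) are all W)
n=23: L (options 21(W), 18(W), 16(W) are all W)
n=24: W (go to 22, an L position)
n=25: W (go to 23, an L position)
n=26: L (options 24(W), 21(W), 19(W) are all W)
n=27: W (go to 22, an L position)
n=28: W (go to 26, an L position)
n=29: W (go to 22, an L position)
n=30: W (go to 23, an L position)
n=31: W (go to 26, an L position)
n=32: L (options 30(W), 27(W), 25(W) are all W)
n=33: W (go to 26, an L position)
n=34: W (go to 32, an L position)
n=35: L (options 33(W), 30(W), 28(W) are all W)
n=36: L (options 34(W), 31(W), 29(W) are all W)
n=37: W (go to 35, an L position)
n=38: W (go to 36, an L position)
n=39: W (go to 32, an L position)
n=40: W (go to 35, an L position)
n=41: W (go to 36, an L position)
L entries with 0 ≤ n ≤ 41: n = 0, 1, 4, 10, 13, 14, 22, 23, 26, 32, 35, 36; that makes 12.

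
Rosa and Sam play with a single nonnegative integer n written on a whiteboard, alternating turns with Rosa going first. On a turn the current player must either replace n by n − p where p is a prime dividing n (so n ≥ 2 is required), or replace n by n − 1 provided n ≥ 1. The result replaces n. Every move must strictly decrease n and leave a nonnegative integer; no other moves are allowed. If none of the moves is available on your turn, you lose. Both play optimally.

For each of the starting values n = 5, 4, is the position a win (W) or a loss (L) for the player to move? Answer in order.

Label each position W (a win for the player to move) or L (a loss). A position with no legal move is L; any other position is W exactly when some move reaches an L, and L when every move reaches a W.
n=0: no move → L
n=1: reaches L-position 0 → W
n=2: reaches L-position 0 → W
n=3: reaches L-position 0 → W
n=4: only reaches 2(W), 3(W), all W → L
n=5: reaches L-position 0 → W

5: W, 4: L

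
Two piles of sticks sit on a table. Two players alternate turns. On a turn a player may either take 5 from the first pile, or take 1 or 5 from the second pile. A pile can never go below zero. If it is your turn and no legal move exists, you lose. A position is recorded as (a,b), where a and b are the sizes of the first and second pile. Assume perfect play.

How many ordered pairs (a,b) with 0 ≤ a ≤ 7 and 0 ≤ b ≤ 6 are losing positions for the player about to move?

Use the standard recursion: the mover loses at a terminal position; elsewhere, the mover wins exactly when some move hands the opponent an L position.
Every move lowers a or b (never raises either), so fill the grid row by row in increasing a, and left to right within a row: each cell's successors are then already labelled.
      b=0  b=1  b=2  b=3  b=4  b=5  b=6
a=0:    L    W    L    W    L    W    L
a=1:    L    W    L    W    L    W    L
a=2:    L    W    L    W    L    W    L
a=3:    L    W    L    W    L    W    L
a=4:    L    W    L    W    L    W    L
a=5:    W    L    W    L    W    L    W
a=6:    W    L    W    L    W    L    W
a=7:    W    L    W    L    W    L    W
Cells with no legal move (terminal, hence L): (0,0), (1,0), (2,0), (3,0), (4,0).
The remaining L cells, each justified by listing all of its moves:
(0,2): only reaches (0,1)(W), which is W → L
(0,4): only reaches (0,3)(W), which is W → L
(0,6): only reaches (0,5)(W), (0,1)(W), all W → L
(1,2): only reaches (1,1)(W), which is W → L
(1,4): only reaches (1,3)(W), which is W → L
(1,6): only reaches (1,5)(W), (1,1)(W), all W → L
(2,2): only reaches (2,1)(W), which is W → L
(2,4): only reaches (2,3)(W), which is W → L
(2,6): only reaches (2,5)(W), (2,1)(W), all W → L
(3,2): only reaches (3,1)(W), which is W → L
(3,4): only reaches (3,3)(W), which is W → L
(3,6): only reaches (3,5)(W), (3,1)(W), all W → L
(4,2): only reaches (4,1)(W), which is W → L
(4,4): only reaches (4,3)(W), which is W → L
(4,6): only reaches (4,5)(W), (4,1)(W), all W → L
(5,1): only reaches (0,1)(W), (5,0)(W), all W → L
(5,3): only reaches (0,3)(W), (5,2)(W), all W → L
(5,5): only reaches (0,5)(W), (5,4)(W), (5,0)(W), all W → L
(6,1): only reaches (1,1)(W), (6,0)(W), all W → L
(6,3): only reaches (1,3)(W), (6,2)(W), all W → L
(6,5): only reaches (1,5)(W), (6,4)(W), (6,0)(W), all W → L
(7,1): only reaches (2,1)(W), (7,0)(W), all W → L
(7,3): only reaches (2,3)(W), (7,2)(W), all W → L
(7,5): only reaches (2,5)(W), (7,4)(W), (7,0)(W), all W → L
Every other cell has at least one move into one of the L cells above, so it is W.
L cells per row: a=0: 4, a=1: 4, a=2: 4, a=3: 4, a=4: 4, a=5: 3, a=6: 3, a=7: 3; total 29.

29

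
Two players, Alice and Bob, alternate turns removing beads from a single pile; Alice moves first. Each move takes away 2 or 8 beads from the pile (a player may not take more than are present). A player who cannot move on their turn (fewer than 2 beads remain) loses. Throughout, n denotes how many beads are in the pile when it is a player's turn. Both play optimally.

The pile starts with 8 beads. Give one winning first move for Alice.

Compute win/loss labels from the base case upward. A position with no move is L. Any other position is W if it can reach an L in one move, else L.
n=0: no move → L
n=1: no move → L
n=2: can move to 0, which is L ⇒ W
n=3: can move to 1, which is L ⇒ W
n=4: the only move is to 2(W), a W ⇒ L
n=5: the only move is to 3(W), a W ⇒ L
n=6: can move to 4, which is L ⇒ W
n=7: can move to 5, which is L ⇒ W
n=8: can move to 0, which is L ⇒ W
From 8, the L positions reachable in one move are: 0.

Remove 8, leaving 0.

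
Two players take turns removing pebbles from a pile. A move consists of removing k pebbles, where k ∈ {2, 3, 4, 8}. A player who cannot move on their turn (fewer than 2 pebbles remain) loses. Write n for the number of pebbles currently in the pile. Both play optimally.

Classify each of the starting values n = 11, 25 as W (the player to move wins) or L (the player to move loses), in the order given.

11: W, 25: L

Positions with no move are L. A position that does have a move is losing for the player to move precisely when every available move leads to a winning position for the opponent. Fill in the labels:
n=0: no move → L
n=1: no move → L
n=2: reaches L-position 0 → W
n=3: reaches L-position 1 → W
n=4: reaches L-position 1 → W
n=5: reaches L-position 1 → W
n=6: only reaches 4(W), 3(W), 2(W), all W → L
n=7: only reaches 5(W), 4(W), 3(W), all W → L
n=8: reaches L-position 6 → W
n=9: reaches L-position 7 → W
n=10: reaches L-position 7 → W
n=11: reaches L-position 7 → W
n=12: only reaches 10(W), 9(W), 8(W), 4(W), all W → L
n=13: only reaches 11(W), 10(W), 9(W), 5(W), all W → L
n=14: reaches L-position 12 → W
n=15: reaches L-position 13 → W
n=16: reaches L-position 13 → W
n=17: reaches L-position 13 → W
n=18: only reaches 16(W), 15(W), 14(W), 10(W), all W → L
n=19: only reaches 17(W), 16(W), 15(W), 11(W), all W → L
n=20: reaches L-position 18 → W
n=21: reaches L-position 19 → W
n=22: reaches L-position 19 → W
n=23: reaches L-position 19 → W
n=24: only reaches 22(W), 21(W), 20(W), 16(W), all W → L
n=25: only reaches 23(W), 22(W), 21(W), 17(W), all W → L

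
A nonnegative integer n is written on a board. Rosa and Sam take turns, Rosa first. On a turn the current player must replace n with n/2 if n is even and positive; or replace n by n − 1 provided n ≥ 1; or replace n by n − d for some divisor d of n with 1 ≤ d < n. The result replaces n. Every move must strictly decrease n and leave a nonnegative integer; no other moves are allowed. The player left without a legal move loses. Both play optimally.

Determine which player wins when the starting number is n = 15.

Positions with no move are L. A position that does have a move is losing for the player to move precisely when every available move leads to a winning position for the opponent. Fill in the labels:
n=0: no move → L
n=1: W (go to 0, an L position)
n=2: L (sole option 1(W) is W)
n=3: W (go to 2, an L position)
n=4: W (go to 2, an L position)
n=5: L (sole option 4(W) is W)
n=6: W (go to 5, an L position)
n=7: L (sole option 6(W) is W)
n=8: W (go to 7, an L position)
n=9: L (options 6(W), 8(W) are all W)
n=10: W (go to 5, an L position)
n=11: L (sole option 10(W) is W)
n=12: W (go to 9, an L position)
n=13: L (sole option 12(W) is W)
n=14: W (go to 7, an L position)
n=15: L (options 10(W), 12(W), 14(W) are all W)
Every move from 15 reaches a W position, so the mover loses.

Sam wins.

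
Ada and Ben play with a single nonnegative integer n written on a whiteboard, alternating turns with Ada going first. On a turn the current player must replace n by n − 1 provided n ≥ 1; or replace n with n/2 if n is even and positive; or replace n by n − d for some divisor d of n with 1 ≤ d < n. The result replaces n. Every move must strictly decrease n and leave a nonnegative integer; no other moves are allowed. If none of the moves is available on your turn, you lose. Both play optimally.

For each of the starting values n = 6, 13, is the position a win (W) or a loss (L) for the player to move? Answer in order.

6: W, 13: L

Work bottom-up. With no move the player to move loses. Otherwise the position is W if at least one move leads to an L position for the opponent, and L if every move leads to a W.
n=0: no move → L
n=1: →0(L), so W
n=2: →1(W) only, which is W, so L
n=3: →2(L), so W
n=4: →2(L), so W
n=5: →4(W) only, which is W, so L
n=6: →5(L), so W
n=7: →6(W) only, which is W, so L
n=8: →7(L), so W
n=9: →6(W), 8(W) — all W, so L
n=10: →5(L), so W
n=11: →10(W) only, which is W, so L
n=12: →9(L), so W
n=13: →12(W) only, which is W, so L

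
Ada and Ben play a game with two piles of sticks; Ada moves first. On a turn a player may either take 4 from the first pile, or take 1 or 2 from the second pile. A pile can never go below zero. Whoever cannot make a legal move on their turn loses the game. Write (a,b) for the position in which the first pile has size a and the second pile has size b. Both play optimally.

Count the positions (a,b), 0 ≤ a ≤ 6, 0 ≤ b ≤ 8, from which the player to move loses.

Positions with no move are L. A position that does have a move is losing for the player to move precisely when every available move leads to a winning position for the opponent. Fill in the labels:
Every move lowers a or b (never raises either), so fill the grid row by row in increasing a, and left to right within a row: each cell's successors are then already labelled.
      b=0  b=1  b=2  b=3  b=4  b=5  b=6  b=7  b=8
a=0:    L    W    W    L    W    W    L    W    W
a=1:    L    W    W    L    W    W    L    W    W
a=2:    L    W    W    L    W    W    L    W    W
a=3:    L    W    W    L    W    W    L    W    W
a=4:    W    L    W    W    L    W    W    L    W
a=5:    W    L    W    W    L    W    W    L    W
a=6:    W    L    W    W    L    W    W    L    W
Cells with no legal move (terminal, hence L): (0,0), (1,0), (2,0), (3,0).
The remaining L cells, each justified by listing all of its moves:
(0,3): L (options (0,2)(W), (0,1)(W) are all W)
(0,6): L (options (0,5)(W), (0,4)(W) are all W)
(1,3): L (options (1,2)(W), (1,1)(W) are all W)
(1,6): L (options (1,5)(W), (1,4)(W) are all W)
(2,3): L (options (2,2)(W), (2,1)(W) are all W)
(2,6): L (options (2,5)(W), (2,4)(W) are all W)
(3,3): L (options (3,2)(W), (3,1)(W) are all W)
(3,6): L (options (3,5)(W), (3,4)(W) are all W)
(4,1): L (options (0,1)(W), (4,0)(W) are all W)
(4,4): L (options (0,4)(W), (4,3)(W), (4,2)(W) are all W)
(4,7): L (options (0,7)(W), (4,6)(W), (4,5)(W) are all W)
(5,1): L (options (1,1)(W), (5,0)(W) are all W)
(5,4): L (options (1,4)(W), (5,3)(W), (5,2)(W) are all W)
(5,7): L (options (1,7)(W), (5,6)(W), (5,5)(W) are all W)
(6,1): L (options (2,1)(W), (6,0)(W) are all W)
(6,4): L (options (2,4)(W), (6,3)(W), (6,2)(W) are all W)
(6,7): L (options (2,7)(W), (6,6)(W), (6,5)(W) are all W)
Every other cell has at least one move into one of the L cells above, so it is W.
L cells per row: a=0: 3, a=1: 3, a=2: 3, a=3: 3, a=4: 3, a=5: 3, a=6: 3; total 21.

21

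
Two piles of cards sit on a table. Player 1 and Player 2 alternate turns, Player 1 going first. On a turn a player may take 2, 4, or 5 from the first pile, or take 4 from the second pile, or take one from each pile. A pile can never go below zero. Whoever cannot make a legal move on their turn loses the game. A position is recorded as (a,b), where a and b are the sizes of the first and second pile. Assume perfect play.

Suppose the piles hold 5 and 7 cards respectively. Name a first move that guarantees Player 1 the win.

Positions with no move are L. A position that does have a move is losing for the player to move precisely when every available move leads to a winning position for the opponent. Fill in the labels:
No move ever increases a pile, so every position that can arise here has a ≤ 5 and b ≤ 7; it is enough to label the cells with 0 ≤ a ≤ 5 and 0 ≤ b ≤ 7.
Every move lowers a or b (never raises either), so fill the grid row by row in increasing a, and left to right within a row: each cell's successors are then already labelled.
      b=0  b=1  b=2  b=3  b=4  b=5  b=6  b=7
a=0:    L    L    L    L    W    W    W    W
a=1:    L    W    W    W    W    L    L    L
a=2:    W    W    W    W    L    L    W    W
a=3:    W    L    L    L    L    W    W    W
a=4:    W    W    W    W    W    W    L    L
a=5:    W    W    W    W    W    W    W    W
Cells with no legal move (terminal, hence L): (0,0), (0,1), (0,2), (0,3), (1,0).
The remaining L cells, each justified by listing all of its moves:
(1,5): only reaches (1,1)(W), (0,4)(W), all W → L
(1,6): only reaches (1,2)(W), (0,5)(W), all W → L
(1,7): only reaches (1,3)(W), (0,6)(W), all W → L
(2,4): only reaches (0,4)(W), (2,0)(W), (1,3)(W), all W → L
(2,5): only reaches (0,5)(W), (2,1)(W), (1,4)(W), all W → L
(3,1): only reaches (1,1)(W), (2,0)(W), all W → L
(3,2): only reaches (1,2)(W), (2,1)(W), all W → L
(3,3): only reaches (1,3)(W), (2,2)(W), all W → L
(3,4): only reaches (1,4)(W), (3,0)(W), (2,3)(W), all W → L
(4,6): only reaches (2,6)(W), (0,6)(W), (4,2)(W), (3,5)(W), all W → L
(4,7): only reaches (2,7)(W), (0,7)(W), (4,3)(W), (3,6)(W), all W → L
Every other cell has at least one move into one of the L cells above, so it is W.
From (5,7), the L positions reachable in one move are: (1,7), (4,6). Any move reaching one of these is winning.

Move to (1,7).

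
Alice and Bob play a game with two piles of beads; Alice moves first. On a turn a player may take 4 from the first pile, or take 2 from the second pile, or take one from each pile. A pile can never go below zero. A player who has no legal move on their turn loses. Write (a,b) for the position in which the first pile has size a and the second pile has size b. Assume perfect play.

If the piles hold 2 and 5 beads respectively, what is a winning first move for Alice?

Move to (2,3).

Use the standard recursion: the mover loses at a terminal position; elsewhere, the mover wins exactly when some move hands the opponent an L position.
No move ever increases a pile, so every position that can arise here has a ≤ 2 and b ≤ 5; it is enough to label the cells with 0 ≤ a ≤ 2 and 0 ≤ b ≤ 5.
Every move lowers a or b (never raises either), so fill the grid row by row in increasing a, and left to right within a row: each cell's successors are then already labelled.
      b=0  b=1  b=2  b=3  b=4  b=5
a=0:    L    L    W    W    L    L
a=1:    L    W    W    L    L    W
a=2:    L    W    W    L    W    W
Cells with no legal move (terminal, hence L): (0,0), (0,1), (1,0), (2,0).
The remaining L cells, each justified by listing all of its moves:
(0,4): only reaches (0,2)(W), which is W → L
(0,5): only reaches (0,3)(W), which is W → L
(1,3): only reaches (1,1)(W), (0,2)(W), all W → L
(1,4): only reaches (1,2)(W), (0,3)(W), all W → L
(2,3): only reaches (2,1)(W), (1,2)(W), all W → L
Every other cell has at least one move into one of the L cells above, so it is W.
From (2,5), the L positions reachable in one move are: (2,3), (1,4). Any move reaching one of these is winning.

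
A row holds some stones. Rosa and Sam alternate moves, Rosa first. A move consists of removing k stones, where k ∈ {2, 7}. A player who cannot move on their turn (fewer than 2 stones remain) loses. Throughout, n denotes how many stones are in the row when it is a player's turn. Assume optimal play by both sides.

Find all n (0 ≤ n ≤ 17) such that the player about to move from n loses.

0, 1, 4, 5, 9, 10, 13, 14

Label each position W (a win for the player to move) or L (a loss). A position with no legal move is L; any other position is W exactly when some move reaches an L, and L when every move reaches a W.
n=0: no move → L
n=1: no move → L
n=2: W (go to 0, an L position)
n=3: W (go to 1, an L position)
n=4: L (sole option 2(W) is W)
n=5: L (sole option 3(W) is W)
n=6: W (go to 4, an L position)
n=7: W (go to 5, an L position)
n=8: W (go to 1, an L position)
n=9: L (options 7(W), 2(W) are all W)
n=10: L (options 8(W), 3(W) are all W)
n=11: W (go to 9, an L position)
n=12: W (go to 10, an L position)
n=13: L (options 11(W), 6(W) are all W)
n=14: L (options 12(W), 7(W) are all W)
n=15: W (go to 13, an L position)
n=16: W (go to 14, an L position)
n=17: W (go to 10, an L position)
Reading off the rows marked L gives the requested list; there are 8 such values of n.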